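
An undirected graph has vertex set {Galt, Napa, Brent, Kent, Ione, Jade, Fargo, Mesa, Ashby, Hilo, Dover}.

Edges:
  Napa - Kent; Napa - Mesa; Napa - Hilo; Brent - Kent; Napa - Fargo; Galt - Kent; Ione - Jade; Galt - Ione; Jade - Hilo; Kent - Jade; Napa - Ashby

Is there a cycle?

Yes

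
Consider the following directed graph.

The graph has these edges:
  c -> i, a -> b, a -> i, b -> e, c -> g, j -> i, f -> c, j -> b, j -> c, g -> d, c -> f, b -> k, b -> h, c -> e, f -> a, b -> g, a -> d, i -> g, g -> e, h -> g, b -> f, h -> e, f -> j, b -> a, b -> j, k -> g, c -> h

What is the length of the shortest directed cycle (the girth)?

2

For each vertex v, BFS finds the shortest path from v back to v.
The shortest such closed walk is b → a → b, length 2.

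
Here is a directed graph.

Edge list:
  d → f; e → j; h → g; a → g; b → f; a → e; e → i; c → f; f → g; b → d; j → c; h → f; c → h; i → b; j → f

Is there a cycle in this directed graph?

No

DFS with white/gray/black marking, starting from b:
b gray
  f gray
    g gray
    g black
  f black
  d gray
    d→f: f black — skip
  d black
b black
a gray
  e gray
    i gray
      i→b: b black — skip
    i black
    j gray
      c gray
        c→f: f black — skip
        h gray
          h→g: g black — skip
          h→f: f black — skip
        h black
      c black
      j→f: f black — skip
    j black
  e black
  a→g: g black — skip
a black
Every edge goes to a white or black vertex — no back edge, so the graph is acyclic.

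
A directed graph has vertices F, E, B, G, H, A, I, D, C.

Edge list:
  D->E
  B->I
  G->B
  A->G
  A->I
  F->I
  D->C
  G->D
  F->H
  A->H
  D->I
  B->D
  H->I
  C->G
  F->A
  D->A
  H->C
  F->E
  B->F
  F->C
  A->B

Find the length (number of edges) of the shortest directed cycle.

3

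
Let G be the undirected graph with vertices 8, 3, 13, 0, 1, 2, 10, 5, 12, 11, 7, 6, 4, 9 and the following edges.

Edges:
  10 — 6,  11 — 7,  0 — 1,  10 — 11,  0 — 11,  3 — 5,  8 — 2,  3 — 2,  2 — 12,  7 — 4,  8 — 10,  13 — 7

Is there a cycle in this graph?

DFS, tracking each vertex's parent; an edge to a visited non-parent vertex closes a cycle.
Start from 10:
visit 10 (parent –)
  visit 8 (parent 10)
    visit 2 (parent 8)
      visit 12 (parent 2)
        12–2: parent, skip
      visit 3 (parent 2)
        3–2: parent, skip
        visit 5 (parent 3)
          5–3: parent, skip
      2–8: parent, skip
    8–10: parent, skip
  visit 11 (parent 10)
    visit 0 (parent 11)
      visit 1 (parent 0)
        1–0: parent, skip
      0–11: parent, skip
    11–10: parent, skip
    visit 7 (parent 11)
      7–11: parent, skip
      visit 4 (parent 7)
        4–7: parent, skip
      visit 13 (parent 7)
        13–7: parent, skip
  visit 6 (parent 10)
    6–10: parent, skip
visit 9 (parent –)
No non-parent visited neighbor found — the graph is a forest.

No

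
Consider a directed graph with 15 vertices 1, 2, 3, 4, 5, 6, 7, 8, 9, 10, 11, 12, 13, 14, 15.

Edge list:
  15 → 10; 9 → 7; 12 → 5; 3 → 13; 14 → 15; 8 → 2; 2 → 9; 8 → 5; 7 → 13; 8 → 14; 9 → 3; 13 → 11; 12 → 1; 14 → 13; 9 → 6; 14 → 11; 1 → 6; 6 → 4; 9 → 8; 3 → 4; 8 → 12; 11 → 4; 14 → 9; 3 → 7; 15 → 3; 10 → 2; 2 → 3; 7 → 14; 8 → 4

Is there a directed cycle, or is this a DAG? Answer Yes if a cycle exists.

DFS with white/gray/black marking, starting from 8:
8 gray
  12 gray
    1 gray
      6 gray
        4 gray
        4 black
      6 black
    1 black
    5 gray
    5 black
  12 black
  8→5: 5 black — skip
  8→4: 4 black — skip
  2 gray
    9 gray
      7 gray
        14 gray
          13 gray
            11 gray
              11→4: 4 black — skip
            11 black
          13 black
          14→11: 11 black — skip
          15 gray
            10 gray
              10→2: 2 is gray → back edge
Back edge found, so a cycle exists: 2 → 9 → 7 → 14 → 15 → 10 → 2.

Yes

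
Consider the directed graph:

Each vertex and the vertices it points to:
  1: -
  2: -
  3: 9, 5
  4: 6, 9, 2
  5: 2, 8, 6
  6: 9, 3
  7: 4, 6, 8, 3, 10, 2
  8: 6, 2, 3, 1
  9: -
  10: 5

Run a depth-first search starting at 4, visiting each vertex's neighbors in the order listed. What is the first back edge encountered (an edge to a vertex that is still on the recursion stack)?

8→6

DFS from 4 (visiting each vertex's neighbors in the order listed); mark gray on enter, black on exit:
4 gray
  6 gray
    9 gray
    9 black
    3 gray
      3→9: 9 black — skip
      5 gray
        2 gray
        2 black
        8 gray
          8→6: 6 is gray → back edge
First back edge: 8 → 6.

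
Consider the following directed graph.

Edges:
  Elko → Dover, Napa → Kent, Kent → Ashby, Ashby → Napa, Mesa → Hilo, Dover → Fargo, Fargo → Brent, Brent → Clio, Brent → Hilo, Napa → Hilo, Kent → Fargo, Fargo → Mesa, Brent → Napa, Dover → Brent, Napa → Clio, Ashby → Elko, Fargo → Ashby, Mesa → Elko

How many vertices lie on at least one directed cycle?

8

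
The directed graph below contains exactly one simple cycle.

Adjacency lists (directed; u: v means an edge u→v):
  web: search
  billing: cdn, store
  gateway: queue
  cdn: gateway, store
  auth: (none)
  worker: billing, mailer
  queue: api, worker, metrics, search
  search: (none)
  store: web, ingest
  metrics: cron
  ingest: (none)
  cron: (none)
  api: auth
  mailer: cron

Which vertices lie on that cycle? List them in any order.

cdn, queue, worker, billing, gateway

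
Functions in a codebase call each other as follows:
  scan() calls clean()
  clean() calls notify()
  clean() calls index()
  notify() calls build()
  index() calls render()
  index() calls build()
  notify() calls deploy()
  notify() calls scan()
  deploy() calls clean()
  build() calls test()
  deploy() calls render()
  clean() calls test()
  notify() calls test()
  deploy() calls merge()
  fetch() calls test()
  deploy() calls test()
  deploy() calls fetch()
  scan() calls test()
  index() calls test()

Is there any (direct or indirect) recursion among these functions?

DFS with white/gray/black marking, starting from notify:
notify gray
  scan gray
    test gray
    test black
    clean gray
      clean→notify: notify is gray → back edge
Back edge found, so a cycle exists: notify → scan → clean → notify.

Yes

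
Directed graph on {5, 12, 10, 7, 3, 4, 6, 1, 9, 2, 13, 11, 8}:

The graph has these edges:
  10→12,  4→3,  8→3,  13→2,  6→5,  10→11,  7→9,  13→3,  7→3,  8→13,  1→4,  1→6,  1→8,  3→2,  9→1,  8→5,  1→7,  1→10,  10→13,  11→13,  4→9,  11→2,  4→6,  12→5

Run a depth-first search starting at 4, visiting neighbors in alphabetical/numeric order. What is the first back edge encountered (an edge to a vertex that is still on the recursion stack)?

DFS from 4 (visiting neighbors in alphabetical/numeric order); mark gray on enter, black on exit:
4 gray
  3 gray
    2 gray
    2 black
  3 black
  6 gray
    5 gray
    5 black
  6 black
  9 gray
    1 gray
      1→4: 4 is gray → back edge
First back edge: 1 → 4.

1→4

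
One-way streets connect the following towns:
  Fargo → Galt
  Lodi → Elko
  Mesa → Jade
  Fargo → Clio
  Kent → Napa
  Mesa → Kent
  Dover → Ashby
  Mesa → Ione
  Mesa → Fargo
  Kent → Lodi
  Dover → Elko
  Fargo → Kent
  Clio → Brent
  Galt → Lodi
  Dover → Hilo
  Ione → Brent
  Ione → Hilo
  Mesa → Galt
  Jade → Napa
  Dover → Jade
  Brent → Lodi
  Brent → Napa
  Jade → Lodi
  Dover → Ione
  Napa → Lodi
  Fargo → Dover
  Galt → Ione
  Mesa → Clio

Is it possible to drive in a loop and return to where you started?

No

DFS with white/gray/black marking, starting from Clio:
Clio gray
  Brent gray
    Lodi gray
      Elko gray
      Elko black
    Lodi black
    Napa gray
      Napa→Lodi: Lodi black — skip
    Napa black
  Brent black
Clio black
Fargo gray
  Kent gray
    Kent→Lodi: Lodi black — skip
    Kent→Napa: Napa black — skip
  Kent black
  Galt gray
    Ione gray
      Ione→Brent: Brent black — skip
      Hilo gray
      Hilo black
    Ione black
    Galt→Lodi: Lodi black — skip
  Galt black
  Dover gray
    Ashby gray
    Ashby black
    Jade gray
      Jade→Lodi: Lodi black — skip
      Jade→Napa: Napa black — skip
    Jade black
    Dover→Elko: Elko black — skip
    Dover→Ione: Ione black — skip
    Dover→Hilo: Hilo black — skip
  Dover black
  Fargo→Clio: Clio black — skip
Fargo black
Mesa gray
  Mesa→Ione: Ione black — skip
  Mesa→Clio: Clio black — skip
  Mesa→Jade: Jade black — skip
  Mesa→Fargo: Fargo black — skip
  Mesa→Kent: Kent black — skip
  Mesa→Galt: Galt black — skip
Mesa black
Every edge goes to a white or black vertex — no back edge, so the graph is acyclic.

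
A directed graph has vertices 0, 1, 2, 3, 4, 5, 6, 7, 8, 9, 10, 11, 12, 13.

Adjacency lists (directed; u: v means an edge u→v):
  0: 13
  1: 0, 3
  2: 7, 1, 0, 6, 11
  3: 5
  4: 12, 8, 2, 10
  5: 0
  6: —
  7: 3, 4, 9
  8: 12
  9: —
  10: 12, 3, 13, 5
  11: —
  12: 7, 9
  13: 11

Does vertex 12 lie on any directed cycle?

12 is on a cycle iff 12 can reach itself via ≥1 edge.
12 → 7 → 4 → 12 — yes.

Yes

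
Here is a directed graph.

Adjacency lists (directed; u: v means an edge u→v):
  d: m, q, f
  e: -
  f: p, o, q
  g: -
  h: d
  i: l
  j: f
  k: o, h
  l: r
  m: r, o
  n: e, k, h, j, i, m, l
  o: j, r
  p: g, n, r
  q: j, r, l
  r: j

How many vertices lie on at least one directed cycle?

A vertex is on a directed cycle iff it belongs to a strongly connected component of size ≥ 2 (or has a self-loop).
The vertices on cycles are {d, f, h, i, j, k, l, m, n, o, p, q, r} — 13 in total.

13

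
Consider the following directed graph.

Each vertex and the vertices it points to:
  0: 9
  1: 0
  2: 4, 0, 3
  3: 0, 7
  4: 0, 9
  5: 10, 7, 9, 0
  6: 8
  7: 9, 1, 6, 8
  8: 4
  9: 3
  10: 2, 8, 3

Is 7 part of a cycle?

Yes

7 is on a cycle iff 7 can reach itself via ≥1 edge.
7 → 9 → 3 → 7 — yes.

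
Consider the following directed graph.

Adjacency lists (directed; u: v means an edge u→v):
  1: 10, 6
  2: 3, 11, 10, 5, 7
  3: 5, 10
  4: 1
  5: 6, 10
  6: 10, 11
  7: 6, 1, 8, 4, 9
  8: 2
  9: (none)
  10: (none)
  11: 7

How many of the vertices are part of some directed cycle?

9

A vertex is on a directed cycle iff it belongs to a strongly connected component of size ≥ 2 (or has a self-loop).
The vertices on cycles are {1, 2, 3, 4, 5, 6, 7, 8, 11} — 9 in total.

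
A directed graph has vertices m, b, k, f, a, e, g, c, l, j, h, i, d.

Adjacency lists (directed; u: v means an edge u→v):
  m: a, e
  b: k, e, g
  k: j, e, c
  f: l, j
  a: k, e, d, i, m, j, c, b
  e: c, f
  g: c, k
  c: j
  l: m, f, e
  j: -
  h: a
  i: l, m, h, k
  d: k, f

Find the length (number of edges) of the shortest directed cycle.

2

For each vertex v, BFS finds the shortest path from v back to v.
The shortest such closed walk is a → m → a, length 2.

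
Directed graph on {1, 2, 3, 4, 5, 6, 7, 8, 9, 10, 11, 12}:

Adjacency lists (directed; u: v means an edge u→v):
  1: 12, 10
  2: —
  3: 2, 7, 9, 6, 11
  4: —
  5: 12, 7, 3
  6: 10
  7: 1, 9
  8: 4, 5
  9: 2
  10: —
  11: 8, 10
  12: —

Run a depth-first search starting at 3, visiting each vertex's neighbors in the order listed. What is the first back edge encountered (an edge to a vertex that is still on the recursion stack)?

5→3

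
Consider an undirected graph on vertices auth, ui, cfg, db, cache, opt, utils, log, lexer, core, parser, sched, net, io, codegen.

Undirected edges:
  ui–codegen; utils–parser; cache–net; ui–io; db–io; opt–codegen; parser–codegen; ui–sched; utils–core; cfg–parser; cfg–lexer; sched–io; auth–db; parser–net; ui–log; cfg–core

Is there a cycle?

Yes

DFS, tracking each vertex's parent; an edge to a visited non-parent vertex closes a cycle.
Start from db:
visit db (parent –)
  visit auth (parent db)
    auth–db: parent, skip
  visit io (parent db)
    io–db: parent, skip
    visit sched (parent io)
      sched–io: parent, skip
      visit ui (parent sched)
        visit codegen (parent ui)
          visit opt (parent codegen)
            opt–codegen: parent, skip
          visit parser (parent codegen)
            parser–codegen: parent, skip
            visit utils (parent parser)
              utils–parser: parent, skip
              visit core (parent utils)
                visit cfg (parent core)
                  cfg–core: parent, skip
                  cfg–parser: parser visited and ≠ parent → cycle
Cycle: parser – utils – core – cfg – parser.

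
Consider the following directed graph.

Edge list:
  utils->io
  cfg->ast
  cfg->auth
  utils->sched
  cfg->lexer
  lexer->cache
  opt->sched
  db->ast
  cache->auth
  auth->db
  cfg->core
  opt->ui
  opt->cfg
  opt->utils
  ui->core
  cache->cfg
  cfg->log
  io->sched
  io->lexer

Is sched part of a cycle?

sched lies on a cycle iff there is a path from sched back to itself.
Exploring from sched, it never reaches itself; equivalently, its strongly connected component is a singleton.

No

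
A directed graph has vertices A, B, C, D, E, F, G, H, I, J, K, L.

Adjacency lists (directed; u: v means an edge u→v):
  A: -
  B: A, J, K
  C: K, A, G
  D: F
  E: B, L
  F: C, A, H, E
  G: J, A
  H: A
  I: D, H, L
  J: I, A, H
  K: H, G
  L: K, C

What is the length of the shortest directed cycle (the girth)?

5

For each vertex v, BFS finds the shortest path from v back to v.
The shortest such closed walk is I → L → K → G → J → I, length 5.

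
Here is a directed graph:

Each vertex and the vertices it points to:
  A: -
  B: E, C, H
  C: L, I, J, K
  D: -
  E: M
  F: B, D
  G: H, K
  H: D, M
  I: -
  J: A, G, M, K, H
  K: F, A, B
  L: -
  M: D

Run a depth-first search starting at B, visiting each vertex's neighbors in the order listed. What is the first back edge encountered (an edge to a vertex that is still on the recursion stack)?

F->B

DFS from B (visiting each vertex's neighbors in the order listed); mark gray on enter, black on exit:
B gray
  E gray
    M gray
      D gray
      D black
    M black
  E black
  C gray
    L gray
    L black
    I gray
    I black
    J gray
      A gray
      A black
      G gray
        H gray
          H→D: D black — skip
          H→M: M black — skip
        H black
        K gray
          F gray
            F→B: B is gray → back edge
First back edge: F → B.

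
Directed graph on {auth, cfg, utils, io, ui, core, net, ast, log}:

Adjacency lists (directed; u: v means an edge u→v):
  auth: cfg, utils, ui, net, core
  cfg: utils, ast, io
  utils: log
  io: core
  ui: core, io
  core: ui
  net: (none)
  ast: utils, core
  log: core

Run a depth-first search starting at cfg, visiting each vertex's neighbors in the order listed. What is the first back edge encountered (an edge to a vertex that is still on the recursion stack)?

ui→core

DFS from cfg (visiting each vertex's neighbors in the order listed); mark gray on enter, black on exit:
cfg gray
  utils gray
    log gray
      core gray
        ui gray
          ui→core: core is gray → back edge
First back edge: ui → core.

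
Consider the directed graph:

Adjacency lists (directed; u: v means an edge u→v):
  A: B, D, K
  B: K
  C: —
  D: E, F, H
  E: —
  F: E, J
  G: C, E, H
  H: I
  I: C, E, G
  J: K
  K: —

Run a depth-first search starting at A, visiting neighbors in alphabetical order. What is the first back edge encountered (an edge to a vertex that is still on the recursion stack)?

DFS from A (visiting neighbors in alphabetical order); mark gray on enter, black on exit:
A gray
  B gray
    K gray
    K black
  B black
  D gray
    E gray
    E black
    F gray
      F→E: E black — skip
      J gray
        J→K: K black — skip
      J black
    F black
    H gray
      I gray
        C gray
        C black
        I→E: E black — skip
        G gray
          G→C: C black — skip
          G→E: E black — skip
          G→H: H is gray → back edge
First back edge: G → H.

G->H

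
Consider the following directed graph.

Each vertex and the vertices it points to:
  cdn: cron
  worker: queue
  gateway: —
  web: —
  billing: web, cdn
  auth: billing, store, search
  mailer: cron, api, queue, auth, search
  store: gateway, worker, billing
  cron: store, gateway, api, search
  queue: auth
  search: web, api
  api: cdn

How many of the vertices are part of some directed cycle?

A vertex is on a directed cycle iff it belongs to a strongly connected component of size ≥ 2 (or has a self-loop).
The vertices on cycles are {api, cdn, auth, cron, queue, store, search, worker, billing} — 9 in total.

9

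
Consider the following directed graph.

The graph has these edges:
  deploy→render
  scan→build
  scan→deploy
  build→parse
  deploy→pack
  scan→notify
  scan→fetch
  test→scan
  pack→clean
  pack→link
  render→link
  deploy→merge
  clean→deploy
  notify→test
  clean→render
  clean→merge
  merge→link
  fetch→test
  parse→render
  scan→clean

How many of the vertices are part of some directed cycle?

7

A vertex is on a directed cycle iff it belongs to a strongly connected component of size ≥ 2 (or has a self-loop).
The vertices on cycles are {pack, scan, test, clean, fetch, deploy, notify} — 7 in total.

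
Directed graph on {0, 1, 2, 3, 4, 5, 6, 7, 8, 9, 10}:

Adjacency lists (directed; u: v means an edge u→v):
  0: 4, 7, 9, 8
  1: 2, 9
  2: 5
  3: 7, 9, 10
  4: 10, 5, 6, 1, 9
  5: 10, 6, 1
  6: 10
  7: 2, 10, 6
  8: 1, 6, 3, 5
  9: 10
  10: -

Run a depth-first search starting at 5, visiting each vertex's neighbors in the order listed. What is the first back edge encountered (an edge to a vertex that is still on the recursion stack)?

2→5

DFS from 5 (visiting each vertex's neighbors in the order listed); mark gray on enter, black on exit:
5 gray
  10 gray
  10 black
  6 gray
    6→10: 10 black — skip
  6 black
  1 gray
    2 gray
      2→5: 5 is gray → back edge
First back edge: 2 → 5.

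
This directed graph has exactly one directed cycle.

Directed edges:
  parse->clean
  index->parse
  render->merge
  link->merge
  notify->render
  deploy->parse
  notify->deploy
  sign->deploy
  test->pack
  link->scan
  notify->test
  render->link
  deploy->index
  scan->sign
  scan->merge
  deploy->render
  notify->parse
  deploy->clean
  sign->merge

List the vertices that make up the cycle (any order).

link, scan, sign, deploy, render

DFS with gray/black marking from deploy:
deploy gray
  render gray
    link gray
      scan gray
        merge gray
        merge black
        sign gray
          sign→deploy: deploy is gray → back edge
Back edge closes the cycle deploy → render → link → scan → sign → deploy; its vertices are {link, scan, sign, deploy, render}.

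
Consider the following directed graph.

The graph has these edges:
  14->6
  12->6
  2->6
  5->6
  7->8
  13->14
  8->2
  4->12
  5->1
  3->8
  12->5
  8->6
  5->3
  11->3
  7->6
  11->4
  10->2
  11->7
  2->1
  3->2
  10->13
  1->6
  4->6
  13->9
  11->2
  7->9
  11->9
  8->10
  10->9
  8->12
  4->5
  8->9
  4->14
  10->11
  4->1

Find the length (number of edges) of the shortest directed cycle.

4

For each vertex v, BFS finds the shortest path from v back to v.
The shortest such closed walk is 10 → 11 → 3 → 8 → 10, length 4.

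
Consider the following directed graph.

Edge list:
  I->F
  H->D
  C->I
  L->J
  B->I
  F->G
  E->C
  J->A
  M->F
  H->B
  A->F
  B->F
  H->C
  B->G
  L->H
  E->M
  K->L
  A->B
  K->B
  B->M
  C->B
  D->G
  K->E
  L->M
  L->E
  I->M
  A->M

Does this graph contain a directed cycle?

DFS with white/gray/black marking, starting from B:
B gray
  M gray
    F gray
      G gray
      G black
    F black
  M black
  B→G: G black — skip
  B→F: F black — skip
  I gray
    I→F: F black — skip
    I→M: M black — skip
  I black
B black
A gray
  A→F: F black — skip
  A→M: M black — skip
  A→B: B black — skip
A black
C gray
  C→I: I black — skip
  C→B: B black — skip
C black
D gray
  D→G: G black — skip
D black
E gray
  E→M: M black — skip
  E→C: C black — skip
E black
H gray
  H→D: D black — skip
  H→B: B black — skip
  H→C: C black — skip
H black
J gray
  J→A: A black — skip
J black
K gray
  K→B: B black — skip
  L gray
    L→J: J black — skip
    L→E: E black — skip
    L→H: H black — skip
    L→M: M black — skip
  L black
  K→E: E black — skip
K black
Every edge goes to a white or black vertex — no back edge, so the graph is acyclic.

No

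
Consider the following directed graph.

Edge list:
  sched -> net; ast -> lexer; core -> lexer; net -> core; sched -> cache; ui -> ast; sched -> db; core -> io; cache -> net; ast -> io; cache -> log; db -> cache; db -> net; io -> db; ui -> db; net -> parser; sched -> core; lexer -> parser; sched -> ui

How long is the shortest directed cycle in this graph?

For each vertex v, BFS finds the shortest path from v back to v.
The shortest such closed walk is db → net → core → io → db, length 4.

4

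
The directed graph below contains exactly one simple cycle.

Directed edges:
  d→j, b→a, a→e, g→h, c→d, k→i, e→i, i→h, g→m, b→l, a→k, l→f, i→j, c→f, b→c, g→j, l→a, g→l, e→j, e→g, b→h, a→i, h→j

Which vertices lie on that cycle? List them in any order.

DFS with gray/black marking from l:
l gray
  a gray
    k gray
      i gray
        h gray
          j gray
          j black
        h black
        i→j: j black — skip
      i black
    k black
    e gray
      e→j: j black — skip
      g gray
        m gray
        m black
        g→h: h black — skip
        g→j: j black — skip
        g→l: l is gray → back edge
Back edge closes the cycle l → a → e → g → l; its vertices are {a, e, g, l}.

a, e, g, l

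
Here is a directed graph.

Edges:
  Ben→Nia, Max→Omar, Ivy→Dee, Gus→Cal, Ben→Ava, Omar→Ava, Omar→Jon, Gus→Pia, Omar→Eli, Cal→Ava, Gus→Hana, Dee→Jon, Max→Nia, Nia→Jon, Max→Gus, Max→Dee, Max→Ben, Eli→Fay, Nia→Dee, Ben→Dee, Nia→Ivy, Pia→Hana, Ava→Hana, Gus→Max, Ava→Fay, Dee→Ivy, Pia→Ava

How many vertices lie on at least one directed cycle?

4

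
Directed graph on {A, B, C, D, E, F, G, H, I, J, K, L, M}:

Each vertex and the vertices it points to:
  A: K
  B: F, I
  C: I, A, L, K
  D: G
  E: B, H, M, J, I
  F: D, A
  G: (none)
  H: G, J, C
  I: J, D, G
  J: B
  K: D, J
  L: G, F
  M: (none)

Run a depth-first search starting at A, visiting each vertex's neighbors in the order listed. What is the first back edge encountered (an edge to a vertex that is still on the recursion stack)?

F→A

DFS from A (visiting each vertex's neighbors in the order listed); mark gray on enter, black on exit:
A gray
  K gray
    D gray
      G gray
      G black
    D black
    J gray
      B gray
        F gray
          F→D: D black — skip
          F→A: A is gray → back edge
First back edge: F → A.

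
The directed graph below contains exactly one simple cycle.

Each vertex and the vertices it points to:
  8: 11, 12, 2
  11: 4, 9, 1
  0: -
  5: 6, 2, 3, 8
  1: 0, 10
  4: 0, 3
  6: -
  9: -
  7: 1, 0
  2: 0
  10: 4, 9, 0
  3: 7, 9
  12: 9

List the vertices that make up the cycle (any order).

1, 3, 4, 7, 10

DFS with gray/black marking from 3:
3 gray
  7 gray
    1 gray
      0 gray
      0 black
      10 gray
        4 gray
          4→0: 0 black — skip
          4→3: 3 is gray → back edge
Back edge closes the cycle 3 → 7 → 1 → 10 → 4 → 3; its vertices are {1, 3, 4, 7, 10}.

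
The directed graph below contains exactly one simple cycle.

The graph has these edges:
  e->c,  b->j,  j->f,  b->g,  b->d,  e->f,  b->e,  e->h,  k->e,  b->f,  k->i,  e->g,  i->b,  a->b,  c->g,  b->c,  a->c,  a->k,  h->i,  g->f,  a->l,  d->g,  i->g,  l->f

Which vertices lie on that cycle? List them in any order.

b, e, h, i

DFS with gray/black marking from b:
b gray
  e gray
    h gray
      i gray
        g gray
          f gray
          f black
        g black
        i→b: b is gray → back edge
Back edge closes the cycle b → e → h → i → b; its vertices are {b, e, h, i}.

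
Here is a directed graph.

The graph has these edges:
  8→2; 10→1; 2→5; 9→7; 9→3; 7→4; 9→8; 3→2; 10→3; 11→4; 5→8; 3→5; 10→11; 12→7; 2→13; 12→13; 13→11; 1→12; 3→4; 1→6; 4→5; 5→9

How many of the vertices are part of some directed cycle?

9

A vertex is on a directed cycle iff it belongs to a strongly connected component of size ≥ 2 (or has a self-loop).
The vertices on cycles are {2, 3, 4, 5, 7, 8, 9, 11, 13} — 9 in total.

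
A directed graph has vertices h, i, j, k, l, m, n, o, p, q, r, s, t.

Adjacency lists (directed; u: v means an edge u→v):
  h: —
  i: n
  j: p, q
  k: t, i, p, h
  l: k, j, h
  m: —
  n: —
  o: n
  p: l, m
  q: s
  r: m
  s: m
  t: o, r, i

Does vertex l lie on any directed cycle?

l is on a cycle iff l can reach itself via ≥1 edge.
l → k → p → l — yes.

Yes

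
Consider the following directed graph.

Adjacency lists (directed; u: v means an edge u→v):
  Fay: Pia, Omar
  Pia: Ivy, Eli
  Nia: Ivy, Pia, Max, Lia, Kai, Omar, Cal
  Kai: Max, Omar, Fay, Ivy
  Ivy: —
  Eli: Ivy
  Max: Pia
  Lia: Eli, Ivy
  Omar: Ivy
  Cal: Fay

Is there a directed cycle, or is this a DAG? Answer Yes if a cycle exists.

DFS with white/gray/black marking, starting from Cal:
Cal gray
  Fay gray
    Pia gray
      Ivy gray
      Ivy black
      Eli gray
        Eli→Ivy: Ivy black — skip
      Eli black
    Pia black
    Omar gray
      Omar→Ivy: Ivy black — skip
    Omar black
  Fay black
Cal black
Nia gray
  Nia→Ivy: Ivy black — skip
  Nia→Pia: Pia black — skip
  Max gray
    Max→Pia: Pia black — skip
  Max black
  Lia gray
    Lia→Eli: Eli black — skip
    Lia→Ivy: Ivy black — skip
  Lia black
  Kai gray
    Kai→Max: Max black — skip
    Kai→Omar: Omar black — skip
    Kai→Fay: Fay black — skip
    Kai→Ivy: Ivy black — skip
  Kai black
  Nia→Omar: Omar black — skip
  Nia→Cal: Cal black — skip
Nia black
Every edge goes to a white or black vertex — no back edge, so the graph is acyclic.

No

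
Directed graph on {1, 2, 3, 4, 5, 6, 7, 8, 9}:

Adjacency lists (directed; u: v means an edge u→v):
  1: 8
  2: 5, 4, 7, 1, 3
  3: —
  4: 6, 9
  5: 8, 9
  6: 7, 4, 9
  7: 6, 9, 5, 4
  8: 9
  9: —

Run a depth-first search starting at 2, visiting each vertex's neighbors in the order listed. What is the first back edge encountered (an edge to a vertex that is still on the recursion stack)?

DFS from 2 (visiting each vertex's neighbors in the order listed); mark gray on enter, black on exit:
2 gray
  5 gray
    8 gray
      9 gray
      9 black
    8 black
    5→9: 9 black — skip
  5 black
  4 gray
    6 gray
      7 gray
        7→6: 6 is gray → back edge
First back edge: 7 → 6.

7->6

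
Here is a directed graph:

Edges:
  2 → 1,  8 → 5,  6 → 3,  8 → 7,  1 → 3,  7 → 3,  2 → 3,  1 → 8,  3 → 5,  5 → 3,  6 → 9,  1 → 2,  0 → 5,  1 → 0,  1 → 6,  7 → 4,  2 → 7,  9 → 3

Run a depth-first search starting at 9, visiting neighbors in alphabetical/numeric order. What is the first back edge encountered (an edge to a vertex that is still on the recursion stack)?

5→3

DFS from 9 (visiting neighbors in alphabetical/numeric order); mark gray on enter, black on exit:
9 gray
  3 gray
    5 gray
      5→3: 3 is gray → back edge
First back edge: 5 → 3.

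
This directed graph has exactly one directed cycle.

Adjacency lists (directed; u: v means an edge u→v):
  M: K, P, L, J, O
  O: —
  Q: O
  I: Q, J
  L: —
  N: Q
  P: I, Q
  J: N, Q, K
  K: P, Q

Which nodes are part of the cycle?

I, J, K, P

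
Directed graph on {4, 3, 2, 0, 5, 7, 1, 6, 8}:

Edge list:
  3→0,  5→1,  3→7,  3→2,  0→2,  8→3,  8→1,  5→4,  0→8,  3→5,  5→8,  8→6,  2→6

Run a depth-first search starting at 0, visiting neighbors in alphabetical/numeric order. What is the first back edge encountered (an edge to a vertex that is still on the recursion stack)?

3->0

DFS from 0 (visiting neighbors in alphabetical/numeric order); mark gray on enter, black on exit:
0 gray
  2 gray
    6 gray
    6 black
  2 black
  8 gray
    1 gray
    1 black
    3 gray
      3→0: 0 is gray → back edge
First back edge: 3 → 0.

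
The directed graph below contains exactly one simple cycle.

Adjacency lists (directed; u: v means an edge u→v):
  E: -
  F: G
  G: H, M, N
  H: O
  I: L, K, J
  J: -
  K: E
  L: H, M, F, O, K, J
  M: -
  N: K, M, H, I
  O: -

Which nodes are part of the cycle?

F, G, I, L, N

DFS with gray/black marking from G:
G gray
  H gray
    O gray
    O black
  H black
  M gray
  M black
  N gray
    K gray
      E gray
      E black
    K black
    N→M: M black — skip
    N→H: H black — skip
    I gray
      L gray
        L→H: H black — skip
        L→M: M black — skip
        F gray
          F→G: G is gray → back edge
Back edge closes the cycle G → N → I → L → F → G; its vertices are {F, G, I, L, N}.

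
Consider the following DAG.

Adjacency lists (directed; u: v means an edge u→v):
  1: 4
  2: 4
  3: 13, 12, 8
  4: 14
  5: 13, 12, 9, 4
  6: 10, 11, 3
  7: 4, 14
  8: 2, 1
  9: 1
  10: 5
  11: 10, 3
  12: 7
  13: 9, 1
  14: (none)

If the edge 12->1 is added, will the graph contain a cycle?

No

Adding 12→1 creates a cycle iff 1 can already reach 12.
Explore from 1: no path reaches 12. The graph stays acyclic.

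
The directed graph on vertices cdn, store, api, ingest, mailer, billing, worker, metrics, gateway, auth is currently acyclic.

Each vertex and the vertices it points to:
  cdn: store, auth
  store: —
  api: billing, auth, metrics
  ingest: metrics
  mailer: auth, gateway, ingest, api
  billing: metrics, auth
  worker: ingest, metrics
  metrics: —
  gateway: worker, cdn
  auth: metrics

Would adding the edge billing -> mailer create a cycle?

Adding billing→mailer creates a cycle iff mailer can already reach billing.
Path from mailer: mailer → api → billing.
So mailer → … → billing → mailer is a cycle.

Yes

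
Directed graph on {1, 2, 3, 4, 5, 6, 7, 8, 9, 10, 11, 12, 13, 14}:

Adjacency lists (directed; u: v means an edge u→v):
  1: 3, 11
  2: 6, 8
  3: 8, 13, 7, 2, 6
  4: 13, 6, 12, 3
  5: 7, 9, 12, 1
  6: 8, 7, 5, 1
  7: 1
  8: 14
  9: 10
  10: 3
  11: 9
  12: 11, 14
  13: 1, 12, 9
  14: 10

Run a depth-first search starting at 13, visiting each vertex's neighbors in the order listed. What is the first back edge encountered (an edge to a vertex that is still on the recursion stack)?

DFS from 13 (visiting each vertex's neighbors in the order listed); mark gray on enter, black on exit:
13 gray
  1 gray
    3 gray
      8 gray
        14 gray
          10 gray
            10→3: 3 is gray → back edge
First back edge: 10 → 3.

10→3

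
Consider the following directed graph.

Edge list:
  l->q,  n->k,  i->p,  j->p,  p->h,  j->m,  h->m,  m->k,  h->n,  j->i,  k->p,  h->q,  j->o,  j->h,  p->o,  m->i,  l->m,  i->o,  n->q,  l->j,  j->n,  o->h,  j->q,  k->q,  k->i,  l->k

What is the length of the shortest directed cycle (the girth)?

4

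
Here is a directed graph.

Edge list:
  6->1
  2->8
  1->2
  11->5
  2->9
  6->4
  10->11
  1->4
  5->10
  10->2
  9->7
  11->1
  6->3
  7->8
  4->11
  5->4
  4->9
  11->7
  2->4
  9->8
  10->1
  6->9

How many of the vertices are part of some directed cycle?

6

A vertex is on a directed cycle iff it belongs to a strongly connected component of size ≥ 2 (or has a self-loop).
The vertices on cycles are {1, 2, 4, 5, 10, 11} — 6 in total.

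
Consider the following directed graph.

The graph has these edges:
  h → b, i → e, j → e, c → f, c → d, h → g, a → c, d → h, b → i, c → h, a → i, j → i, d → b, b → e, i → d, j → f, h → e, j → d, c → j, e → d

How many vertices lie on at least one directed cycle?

5

A vertex is on a directed cycle iff it belongs to a strongly connected component of size ≥ 2 (or has a self-loop).
The vertices on cycles are {b, d, e, h, i} — 5 in total.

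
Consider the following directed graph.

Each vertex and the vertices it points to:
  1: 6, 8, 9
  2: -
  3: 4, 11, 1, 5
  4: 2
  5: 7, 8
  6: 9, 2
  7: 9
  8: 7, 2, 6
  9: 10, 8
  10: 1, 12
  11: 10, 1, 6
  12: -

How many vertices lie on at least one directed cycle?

6

A vertex is on a directed cycle iff it belongs to a strongly connected component of size ≥ 2 (or has a self-loop).
The vertices on cycles are {1, 6, 7, 8, 9, 10} — 6 in total.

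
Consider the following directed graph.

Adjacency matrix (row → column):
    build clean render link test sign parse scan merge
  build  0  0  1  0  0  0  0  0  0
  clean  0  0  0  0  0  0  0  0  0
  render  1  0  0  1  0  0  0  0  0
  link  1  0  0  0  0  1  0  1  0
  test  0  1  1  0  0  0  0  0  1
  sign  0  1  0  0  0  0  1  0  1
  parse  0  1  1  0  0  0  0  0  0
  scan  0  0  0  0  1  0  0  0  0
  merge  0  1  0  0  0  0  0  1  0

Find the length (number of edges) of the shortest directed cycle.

2

For each vertex v, BFS finds the shortest path from v back to v.
The shortest such closed walk is build → render → build, length 2.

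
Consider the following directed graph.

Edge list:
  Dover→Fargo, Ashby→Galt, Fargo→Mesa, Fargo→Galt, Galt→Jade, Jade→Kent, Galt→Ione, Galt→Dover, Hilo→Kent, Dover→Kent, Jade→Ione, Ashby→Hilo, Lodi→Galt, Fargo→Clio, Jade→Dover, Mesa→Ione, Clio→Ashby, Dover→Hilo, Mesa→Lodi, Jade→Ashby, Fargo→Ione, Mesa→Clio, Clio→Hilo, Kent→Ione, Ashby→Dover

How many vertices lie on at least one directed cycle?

A vertex is on a directed cycle iff it belongs to a strongly connected component of size ≥ 2 (or has a self-loop).
The vertices on cycles are {Clio, Galt, Jade, Lodi, Mesa, Ashby, Dover, Fargo} — 8 in total.

8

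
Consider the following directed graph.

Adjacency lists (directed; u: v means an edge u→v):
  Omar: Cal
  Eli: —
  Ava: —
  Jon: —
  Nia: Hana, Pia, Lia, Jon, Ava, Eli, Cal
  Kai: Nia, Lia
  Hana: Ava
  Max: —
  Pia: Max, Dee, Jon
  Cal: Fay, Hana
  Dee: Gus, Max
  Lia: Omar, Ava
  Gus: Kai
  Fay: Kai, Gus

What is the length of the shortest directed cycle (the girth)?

For each vertex v, BFS finds the shortest path from v back to v.
The shortest such closed walk is Kai → Nia → Cal → Fay → Kai, length 4.

4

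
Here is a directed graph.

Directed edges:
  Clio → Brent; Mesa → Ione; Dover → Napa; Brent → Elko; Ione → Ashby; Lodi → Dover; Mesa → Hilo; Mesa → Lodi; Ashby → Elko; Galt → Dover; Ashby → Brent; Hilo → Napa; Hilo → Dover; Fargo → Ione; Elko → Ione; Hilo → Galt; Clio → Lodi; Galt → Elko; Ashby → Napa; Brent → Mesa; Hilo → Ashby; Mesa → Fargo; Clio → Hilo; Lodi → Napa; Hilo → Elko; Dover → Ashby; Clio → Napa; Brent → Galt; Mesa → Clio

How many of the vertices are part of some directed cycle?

11

A vertex is on a directed cycle iff it belongs to a strongly connected component of size ≥ 2 (or has a self-loop).
The vertices on cycles are {Clio, Elko, Galt, Hilo, Ione, Lodi, Mesa, Ashby, Brent, Dover, Fargo} — 11 in total.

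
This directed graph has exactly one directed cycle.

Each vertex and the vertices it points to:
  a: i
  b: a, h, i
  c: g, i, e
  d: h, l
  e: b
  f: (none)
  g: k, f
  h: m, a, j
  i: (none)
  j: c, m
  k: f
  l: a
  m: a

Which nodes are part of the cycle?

b, c, e, h, j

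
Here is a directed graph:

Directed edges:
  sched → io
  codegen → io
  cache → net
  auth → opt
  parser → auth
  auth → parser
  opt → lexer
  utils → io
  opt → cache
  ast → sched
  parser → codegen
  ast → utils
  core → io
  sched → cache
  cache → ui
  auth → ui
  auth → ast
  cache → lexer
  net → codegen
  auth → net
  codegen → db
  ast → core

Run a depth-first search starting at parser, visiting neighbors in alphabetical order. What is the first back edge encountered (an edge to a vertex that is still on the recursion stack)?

auth→parser

DFS from parser (visiting neighbors in alphabetical order); mark gray on enter, black on exit:
parser gray
  auth gray
    ast gray
      core gray
        io gray
        io black
      core black
      sched gray
        cache gray
          lexer gray
          lexer black
          net gray
            codegen gray
              db gray
              db black
              codegen→io: io black — skip
            codegen black
          net black
          ui gray
          ui black
        cache black
        sched→io: io black — skip
      sched black
      utils gray
        utils→io: io black — skip
      utils black
    ast black
    auth→net: net black — skip
    opt gray
      opt→cache: cache black — skip
      opt→lexer: lexer black — skip
    opt black
    auth→parser: parser is gray → back edge
First back edge: auth → parser.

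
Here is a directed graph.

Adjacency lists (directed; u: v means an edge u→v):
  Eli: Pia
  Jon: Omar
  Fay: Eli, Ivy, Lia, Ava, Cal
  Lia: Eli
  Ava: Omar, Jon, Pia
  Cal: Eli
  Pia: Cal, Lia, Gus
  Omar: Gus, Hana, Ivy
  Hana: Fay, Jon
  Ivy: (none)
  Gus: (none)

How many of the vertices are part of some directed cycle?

A vertex is on a directed cycle iff it belongs to a strongly connected component of size ≥ 2 (or has a self-loop).
The vertices on cycles are {Ava, Cal, Eli, Fay, Jon, Lia, Pia, Hana, Omar} — 9 in total.

9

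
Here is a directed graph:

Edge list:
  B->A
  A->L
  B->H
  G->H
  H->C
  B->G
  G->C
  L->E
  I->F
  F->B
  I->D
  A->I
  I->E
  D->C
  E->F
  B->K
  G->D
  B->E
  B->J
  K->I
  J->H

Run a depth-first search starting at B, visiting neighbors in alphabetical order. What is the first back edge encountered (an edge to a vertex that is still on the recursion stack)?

F→B

DFS from B (visiting neighbors in alphabetical order); mark gray on enter, black on exit:
B gray
  A gray
    I gray
      D gray
        C gray
        C black
      D black
      E gray
        F gray
          F→B: B is gray → back edge
First back edge: F → B.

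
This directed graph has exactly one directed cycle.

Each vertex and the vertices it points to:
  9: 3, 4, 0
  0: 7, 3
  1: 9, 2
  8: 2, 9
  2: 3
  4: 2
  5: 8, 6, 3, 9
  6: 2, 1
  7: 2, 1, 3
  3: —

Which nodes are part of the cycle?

0, 1, 7, 9

DFS with gray/black marking from 9:
9 gray
  3 gray
  3 black
  4 gray
    2 gray
      2→3: 3 black — skip
    2 black
  4 black
  0 gray
    7 gray
      7→2: 2 black — skip
      1 gray
        1→9: 9 is gray → back edge
Back edge closes the cycle 9 → 0 → 7 → 1 → 9; its vertices are {0, 1, 7, 9}.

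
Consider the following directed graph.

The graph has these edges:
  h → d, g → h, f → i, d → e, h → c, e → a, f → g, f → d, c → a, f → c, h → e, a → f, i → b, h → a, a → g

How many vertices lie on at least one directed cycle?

A vertex is on a directed cycle iff it belongs to a strongly connected component of size ≥ 2 (or has a self-loop).
The vertices on cycles are {a, c, d, e, f, g, h} — 7 in total.

7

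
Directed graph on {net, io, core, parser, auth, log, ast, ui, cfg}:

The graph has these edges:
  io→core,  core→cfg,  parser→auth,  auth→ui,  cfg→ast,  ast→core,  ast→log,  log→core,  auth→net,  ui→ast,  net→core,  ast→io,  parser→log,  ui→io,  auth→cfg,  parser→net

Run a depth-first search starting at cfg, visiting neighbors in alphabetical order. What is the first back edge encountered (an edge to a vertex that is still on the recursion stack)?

core->cfg

DFS from cfg (visiting neighbors in alphabetical order); mark gray on enter, black on exit:
cfg gray
  ast gray
    core gray
      core→cfg: cfg is gray → back edge
First back edge: core → cfg.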